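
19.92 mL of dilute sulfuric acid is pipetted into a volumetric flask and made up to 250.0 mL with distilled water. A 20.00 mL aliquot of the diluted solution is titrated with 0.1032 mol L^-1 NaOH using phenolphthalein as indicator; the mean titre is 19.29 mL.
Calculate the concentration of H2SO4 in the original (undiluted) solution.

H2SO4 + 2 NaOH → Na2SO4 + 2 H2O
n(NaOH) = 0.01929 × 0.1032 = 1.991 × 10^-3 mol
From the 1:2 ratio, n(H2SO4) in the aliquot = 1/2 × 1.991 × 10^-3 = 9.954 × 10^-4 mol
[H2SO4]_dilute = 9.954 × 10^-4 / 0.02000 = 0.04977 mol/L
Dilution factor = 250.0 / 19.92 = 12.55
[H2SO4]_stock = 0.04977 × 12.55 = 0.6246 mol/L

0.6246 mol/L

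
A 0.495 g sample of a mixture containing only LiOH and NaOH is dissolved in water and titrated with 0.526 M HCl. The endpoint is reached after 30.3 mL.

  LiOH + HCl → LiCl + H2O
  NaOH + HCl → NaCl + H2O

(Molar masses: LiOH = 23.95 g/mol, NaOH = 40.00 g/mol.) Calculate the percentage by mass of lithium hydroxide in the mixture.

43.0 %

n(HCl) = 0.0303 × 0.526 = 0.0159 mol
Let x = n(LiOH), y = n(NaOH).
Titrant: 1x + 1y = 0.0159;  mass: 23.95x + 40.00y = 0.495
Solving, x = 8.88 × 10^-3 mol, y = 7.06 × 10^-3 mol
mass of LiOH = 8.88 × 10^-3 × 23.95 = 0.213 g
% LiOH = 0.213 / 0.495 × 100 = 43.0 %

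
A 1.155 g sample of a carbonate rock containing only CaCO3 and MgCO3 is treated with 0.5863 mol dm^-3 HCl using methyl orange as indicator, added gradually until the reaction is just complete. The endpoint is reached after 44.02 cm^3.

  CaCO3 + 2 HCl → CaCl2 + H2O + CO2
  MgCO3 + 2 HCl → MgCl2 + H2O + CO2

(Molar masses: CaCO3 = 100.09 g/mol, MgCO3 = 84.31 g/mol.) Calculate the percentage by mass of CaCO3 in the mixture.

n(HCl) = 0.04402 × 0.5863 = 0.02581 mol
Let x = n(CaCO3), y = n(MgCO3).
Titrant: 2x + 2y = 0.02581;  mass: 100.09x + 84.31y = 1.155
Solving, x = 4.247 × 10^-3 mol, y = 8.657 × 10^-3 mol
mass of CaCO3 = 4.247 × 10^-3 × 100.09 = 0.4251 g
% CaCO3 = 0.4251 / 1.155 × 100 = 36.81 %

36.81 %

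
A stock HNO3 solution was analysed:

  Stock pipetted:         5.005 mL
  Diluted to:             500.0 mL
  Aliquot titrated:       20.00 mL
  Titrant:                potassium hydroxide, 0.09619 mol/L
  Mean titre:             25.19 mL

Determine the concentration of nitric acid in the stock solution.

HNO3 + KOH → KNO3 + H2O
n(KOH) = 0.02519 × 0.09619 = 2.423 × 10^-3 mol
n(HNO3) in the aliquot = 2.423 × 10^-3 mol (1:1 ratio)
[HNO3]_dilute = 2.423 × 10^-3 / 0.02000 = 0.1212 mol/L
Dilution factor = 500.0 / 5.005 = 99.90
[HNO3]_stock = 0.1212 × 99.90 = 12.10 mol/L

12.10 mol/L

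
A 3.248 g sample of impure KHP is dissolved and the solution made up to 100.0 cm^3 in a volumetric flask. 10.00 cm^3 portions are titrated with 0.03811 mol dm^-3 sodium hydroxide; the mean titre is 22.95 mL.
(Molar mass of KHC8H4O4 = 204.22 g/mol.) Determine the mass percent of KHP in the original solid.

KHC8H4O4 + NaOH → KNaC8H4O4 + H2O
n(NaOH) per titration = 0.02295 × 0.03811 = 8.746 × 10^-4 mol
n(KHC8H4O4) in each aliquot = 8.746 × 10^-4 mol (1:1 ratio)
n(KHC8H4O4) in the whole flask = 8.746 × 10^-4 × 100.0/10.00 = 8.746 × 10^-3 mol
mass of KHC8H4O4 = 8.746 × 10^-3 × 204.22 = 1.786 g
% KHC8H4O4 = 1.786 / 3.248 × 100 = 54.99 %

54.99 %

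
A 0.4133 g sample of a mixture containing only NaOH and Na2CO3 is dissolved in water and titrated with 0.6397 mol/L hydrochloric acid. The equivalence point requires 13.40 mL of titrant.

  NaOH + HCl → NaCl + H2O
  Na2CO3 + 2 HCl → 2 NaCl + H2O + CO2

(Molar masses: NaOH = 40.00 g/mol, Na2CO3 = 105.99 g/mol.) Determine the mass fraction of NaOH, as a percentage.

30.51 %

n(HCl) = 0.01340 × 0.6397 = 8.572 × 10^-3 mol
Let x = n(NaOH), y = n(Na2CO3).
Titrant: 1x + 2y = 8.572 × 10^-3;  mass: 40.00x + 105.99y = 0.4133
Solving, x = 3.153 × 10^-3 mol, y = 2.710 × 10^-3 mol
mass of NaOH = 3.153 × 10^-3 × 40.00 = 0.1261 g
% NaOH = 0.1261 / 0.4133 × 100 = 30.51 %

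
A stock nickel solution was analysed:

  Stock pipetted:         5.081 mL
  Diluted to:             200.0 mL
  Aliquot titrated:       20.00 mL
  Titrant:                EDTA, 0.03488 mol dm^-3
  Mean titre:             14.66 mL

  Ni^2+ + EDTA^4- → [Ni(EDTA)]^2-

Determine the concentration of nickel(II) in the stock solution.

n(EDTA) = 0.01466 × 0.03488 = 5.113 × 10^-4 mol
n(Ni2+) in the aliquot = 5.113 × 10^-4 mol (1:1 ratio)
[Ni2+]_dilute = 5.113 × 10^-4 / 0.02000 = 0.02557 mol/L
Dilution factor = 200.0 / 5.081 = 39.36
[Ni2+]_stock = 0.02557 × 39.36 = 1.006 mol/L

1.006 mol/L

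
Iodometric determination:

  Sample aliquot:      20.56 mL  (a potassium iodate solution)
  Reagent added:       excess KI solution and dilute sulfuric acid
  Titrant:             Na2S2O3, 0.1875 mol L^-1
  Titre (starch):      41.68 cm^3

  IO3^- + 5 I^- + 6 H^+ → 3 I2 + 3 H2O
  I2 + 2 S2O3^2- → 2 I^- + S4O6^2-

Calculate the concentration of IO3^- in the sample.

0.06335 mol/L

n(S2O3^2-) = 0.04168 × 0.1875 = 7.815 × 10^-3 mol
n(I2) = n(S2O3^2-)/2 = 3.907 × 10^-3 mol
From the 1:3 ratio, n(IO3^-) in the aliquot = 1/3 × 3.907 × 10^-3 = 1.302 × 10^-3 mol
[IO3^-] = 1.302 × 10^-3 / 0.02056 = 0.06335 mol/L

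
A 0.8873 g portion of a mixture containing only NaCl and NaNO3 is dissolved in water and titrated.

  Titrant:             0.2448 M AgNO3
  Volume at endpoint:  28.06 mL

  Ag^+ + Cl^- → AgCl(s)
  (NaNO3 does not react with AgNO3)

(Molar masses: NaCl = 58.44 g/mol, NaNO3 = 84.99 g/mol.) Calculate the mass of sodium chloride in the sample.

0.4014 g

n(AgNO3) = 0.02806 × 0.2448 = 6.869 × 10^-3 mol
Let x = n(NaCl), y = n(NaNO3).
Titrant: 1x = 6.869 × 10^-3;  mass: 58.44x + 84.99y = 0.8873
Solving, x = 6.869 × 10^-3 mol, y = 5.717 × 10^-3 mol
mass of NaCl = 6.869 × 10^-3 × 58.44 = 0.4014 g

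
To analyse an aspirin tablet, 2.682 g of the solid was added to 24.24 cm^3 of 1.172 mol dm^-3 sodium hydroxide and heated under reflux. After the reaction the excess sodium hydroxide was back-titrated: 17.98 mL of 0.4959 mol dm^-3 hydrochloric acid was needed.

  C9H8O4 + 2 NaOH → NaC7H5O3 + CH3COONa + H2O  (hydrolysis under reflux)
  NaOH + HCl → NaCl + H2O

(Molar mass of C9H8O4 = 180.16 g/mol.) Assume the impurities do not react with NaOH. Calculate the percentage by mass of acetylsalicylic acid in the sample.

n(NaOH) added = 0.02424 × 1.172 = 0.02841 mol
n(HCl) used in back-titration = 0.01798 × 0.4959 = 8.916 × 10^-3 mol
n(NaOH) left over = 8.916 × 10^-3 mol (1:1 ratio)
n(NaOH) consumed by analyte = 0.02841 − 8.916 × 10^-3 = 0.01949 mol
From the 1:2 ratio, n(C9H8O4) = 1/2 × 0.01949 = 9.746 × 10^-3 mol
mass of C9H8O4 = 9.746 × 10^-3 × 180.16 = 1.756 g
% C9H8O4 = 1.756 / 2.682 × 100 = 65.47 %

65.47 %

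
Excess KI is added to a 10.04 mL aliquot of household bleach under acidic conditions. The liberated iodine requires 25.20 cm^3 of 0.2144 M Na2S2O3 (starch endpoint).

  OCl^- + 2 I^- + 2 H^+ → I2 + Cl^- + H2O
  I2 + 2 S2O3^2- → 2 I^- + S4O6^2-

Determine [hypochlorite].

0.2691 M

n(S2O3^2-) = 0.02520 × 0.2144 = 5.403 × 10^-3 mol
n(I2) = n(S2O3^2-)/2 = 2.701 × 10^-3 mol
n(OCl^-) in the aliquot = 2.701 × 10^-3 mol (1:1 ratio)
[OCl^-] = 2.701 × 10^-3 / 0.01004 = 0.2691 mol/L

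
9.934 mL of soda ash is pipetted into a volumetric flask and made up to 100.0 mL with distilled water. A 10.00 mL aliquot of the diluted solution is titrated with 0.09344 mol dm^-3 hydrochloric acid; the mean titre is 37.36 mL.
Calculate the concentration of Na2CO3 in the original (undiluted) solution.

Na2CO3 + 2 HCl → 2 NaCl + H2O + CO2
n(HCl) = 0.03736 × 0.09344 = 3.491 × 10^-3 mol
From the 1:2 ratio, n(Na2CO3) in the aliquot = 1/2 × 3.491 × 10^-3 = 1.745 × 10^-3 mol
[Na2CO3]_dilute = 1.745 × 10^-3 / 0.01000 = 0.1745 mol/L
Dilution factor = 100.0 / 9.934 = 10.07
[Na2CO3]_stock = 0.1745 × 10.07 = 1.757 mol/L

1.757 mol/L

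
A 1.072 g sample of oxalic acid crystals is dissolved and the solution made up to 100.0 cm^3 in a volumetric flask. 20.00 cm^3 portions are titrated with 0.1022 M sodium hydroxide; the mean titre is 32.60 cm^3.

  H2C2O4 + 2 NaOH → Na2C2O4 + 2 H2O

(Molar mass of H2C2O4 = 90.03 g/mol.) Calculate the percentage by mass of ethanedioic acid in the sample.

69.95 %

n(NaOH) per titration = 0.03260 × 0.1022 = 3.332 × 10^-3 mol
From the 1:2 ratio, n(H2C2O4) in each aliquot = 1/2 × 3.332 × 10^-3 = 1.666 × 10^-3 mol
n(H2C2O4) in the whole flask = 1.666 × 10^-3 × 100.0/20.00 = 8.329 × 10^-3 mol
mass of H2C2O4 = 8.329 × 10^-3 × 90.03 = 0.7499 g
% H2C2O4 = 0.7499 / 1.072 × 100 = 69.95 %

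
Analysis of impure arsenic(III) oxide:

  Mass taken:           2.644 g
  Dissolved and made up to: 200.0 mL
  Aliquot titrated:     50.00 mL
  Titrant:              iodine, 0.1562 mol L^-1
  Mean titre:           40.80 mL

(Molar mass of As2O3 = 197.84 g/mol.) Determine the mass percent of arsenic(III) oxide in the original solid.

95.37 %

As2O3 + 2 I2 + 2 H2O → As2O5 + 4 HI
n(I2) per titration = 0.04080 × 0.1562 = 6.373 × 10^-3 mol
From the 1:2 ratio, n(As2O3) in each aliquot = 1/2 × 6.373 × 10^-3 = 3.186 × 10^-3 mol
n(As2O3) in the whole flask = 3.186 × 10^-3 × 200.0/50.00 = 0.01275 mol
mass of As2O3 = 0.01275 × 197.84 = 2.522 g
% As2O3 = 2.522 / 2.644 × 100 = 95.37 %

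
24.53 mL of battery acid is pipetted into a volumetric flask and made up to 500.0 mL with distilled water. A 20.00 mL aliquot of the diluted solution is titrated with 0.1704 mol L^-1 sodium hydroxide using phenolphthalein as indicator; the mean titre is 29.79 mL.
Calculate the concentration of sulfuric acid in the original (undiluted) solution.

H2SO4 + 2 NaOH → Na2SO4 + 2 H2O
n(NaOH) = 0.02979 × 0.1704 = 5.076 × 10^-3 mol
From the 1:2 ratio, n(H2SO4) in the aliquot = 1/2 × 5.076 × 10^-3 = 2.538 × 10^-3 mol
[H2SO4]_dilute = 2.538 × 10^-3 / 0.02000 = 0.1269 mol/L
Dilution factor = 500.0 / 24.53 = 20.38
[H2SO4]_stock = 0.1269 × 20.38 = 2.587 mol/L

2.587 mol/L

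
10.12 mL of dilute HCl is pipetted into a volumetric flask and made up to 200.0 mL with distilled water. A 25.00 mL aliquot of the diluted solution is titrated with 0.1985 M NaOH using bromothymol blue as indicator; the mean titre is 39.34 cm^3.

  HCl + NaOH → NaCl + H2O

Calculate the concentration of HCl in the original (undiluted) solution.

n(NaOH) = 0.03934 × 0.1985 = 7.809 × 10^-3 mol
n(HCl) in the aliquot = 7.809 × 10^-3 mol (1:1 ratio)
[HCl]_dilute = 7.809 × 10^-3 / 0.02500 = 0.3124 mol/L
Dilution factor = 200.0 / 10.12 = 19.76
[HCl]_stock = 0.3124 × 19.76 = 6.173 mol/L

6.173 M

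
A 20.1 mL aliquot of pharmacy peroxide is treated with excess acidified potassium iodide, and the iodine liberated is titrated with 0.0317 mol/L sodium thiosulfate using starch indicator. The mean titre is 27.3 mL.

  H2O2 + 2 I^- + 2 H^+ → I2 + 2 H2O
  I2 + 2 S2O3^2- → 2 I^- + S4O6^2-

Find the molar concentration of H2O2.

n(S2O3^2-) = 0.0273 × 0.0317 = 8.65 × 10^-4 mol
n(I2) = n(S2O3^2-)/2 = 4.33 × 10^-4 mol
n(H2O2) in the aliquot = 4.33 × 10^-4 mol (1:1 ratio)
[H2O2] = 4.33 × 10^-4 / 0.0201 = 0.0215 mol/L

0.0215 mol/L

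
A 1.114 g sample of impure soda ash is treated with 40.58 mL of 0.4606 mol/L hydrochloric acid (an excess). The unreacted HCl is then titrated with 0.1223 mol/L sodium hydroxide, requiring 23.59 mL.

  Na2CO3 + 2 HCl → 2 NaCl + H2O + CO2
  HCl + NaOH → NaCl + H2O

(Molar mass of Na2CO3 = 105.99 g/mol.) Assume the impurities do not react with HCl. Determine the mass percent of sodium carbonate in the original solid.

75.19 %

n(HCl) added = 0.04058 × 0.4606 = 0.01869 mol
n(NaOH) used in back-titration = 0.02359 × 0.1223 = 2.885 × 10^-3 mol
n(HCl) left over = 2.885 × 10^-3 mol (1:1 ratio)
n(HCl) consumed by analyte = 0.01869 − 2.885 × 10^-3 = 0.01581 mol
From the 1:2 ratio, n(Na2CO3) = 1/2 × 0.01581 = 7.903 × 10^-3 mol
mass of Na2CO3 = 7.903 × 10^-3 × 105.99 = 0.8376 g
% Na2CO3 = 0.8376 / 1.114 × 100 = 75.19 %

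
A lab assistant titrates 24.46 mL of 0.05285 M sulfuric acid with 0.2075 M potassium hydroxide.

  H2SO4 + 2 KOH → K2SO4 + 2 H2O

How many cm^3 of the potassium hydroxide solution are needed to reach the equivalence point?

12.46 mL

n(H2SO4) = 0.02446 L × 0.05285 mol/L = 1.293 × 10^-3 mol
From the 2:1 stoichiometry, n(KOH) = 2/1 × 1.293 × 10^-3 = 2.585 × 10^-3 mol
V(KOH) = 2.585 × 10^-3 mol / 0.2075 mol/L = 0.01246 L = 12.46 mL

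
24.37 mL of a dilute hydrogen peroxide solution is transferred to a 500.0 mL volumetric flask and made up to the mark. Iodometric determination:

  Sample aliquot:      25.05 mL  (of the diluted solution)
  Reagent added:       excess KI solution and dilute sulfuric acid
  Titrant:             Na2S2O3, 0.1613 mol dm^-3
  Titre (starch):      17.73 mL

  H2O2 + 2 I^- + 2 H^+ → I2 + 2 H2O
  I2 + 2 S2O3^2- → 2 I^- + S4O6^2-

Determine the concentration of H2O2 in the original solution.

n(S2O3^2-) = 0.01773 × 0.1613 = 2.860 × 10^-3 mol
n(I2) = n(S2O3^2-)/2 = 1.430 × 10^-3 mol
n(H2O2) in the aliquot = 1.430 × 10^-3 mol (1:1 ratio)
[H2O2]_dilute = 1.430 × 10^-3 / 0.02505 = 0.05708 mol/L
[H2O2]_original = 0.05708 × 500.0/24.37 = 1.171 mol/L

1.171 mol/L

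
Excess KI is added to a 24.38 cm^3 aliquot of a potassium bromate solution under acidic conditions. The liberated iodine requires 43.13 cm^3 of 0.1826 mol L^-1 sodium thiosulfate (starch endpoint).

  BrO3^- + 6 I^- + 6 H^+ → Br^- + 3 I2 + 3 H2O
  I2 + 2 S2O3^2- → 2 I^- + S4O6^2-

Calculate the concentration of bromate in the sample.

0.05384 mol/L

n(S2O3^2-) = 0.04313 × 0.1826 = 7.876 × 10^-3 mol
n(I2) = n(S2O3^2-)/2 = 3.938 × 10^-3 mol
From the 1:3 ratio, n(BrO3^-) in the aliquot = 1/3 × 3.938 × 10^-3 = 1.313 × 10^-3 mol
[BrO3^-] = 1.313 × 10^-3 / 0.02438 = 0.05384 mol/L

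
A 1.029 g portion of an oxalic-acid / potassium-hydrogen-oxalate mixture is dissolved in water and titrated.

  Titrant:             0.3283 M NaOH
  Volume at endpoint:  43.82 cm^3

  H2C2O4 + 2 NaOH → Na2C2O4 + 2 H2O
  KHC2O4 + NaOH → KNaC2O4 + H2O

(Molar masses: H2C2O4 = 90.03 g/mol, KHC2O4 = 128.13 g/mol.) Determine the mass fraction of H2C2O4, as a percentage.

n(NaOH) = 0.04382 × 0.3283 = 0.01439 mol
Let x = n(H2C2O4), y = n(KHC2O4).
Titrant: 2x + 1y = 0.01439;  mass: 90.03x + 128.13y = 1.029
Solving, x = 4.899 × 10^-3 mol, y = 4.589 × 10^-3 mol
mass of H2C2O4 = 4.899 × 10^-3 × 90.03 = 0.4410 g
% H2C2O4 = 0.4410 / 1.029 × 100 = 42.86 %

42.86 %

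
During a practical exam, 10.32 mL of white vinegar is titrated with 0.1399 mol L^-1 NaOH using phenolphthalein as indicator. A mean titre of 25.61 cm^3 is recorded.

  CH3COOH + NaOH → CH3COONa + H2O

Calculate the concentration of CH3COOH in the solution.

n(NaOH) = 0.02561 L × 0.1399 mol/L = 3.583 × 10^-3 mol
n(CH3COOH) = 3.583 × 10^-3 mol (1:1 mole ratio)
[CH3COOH] = 3.583 × 10^-3 mol / 0.01032 L = 0.3472 mol/L

0.3472 mol/L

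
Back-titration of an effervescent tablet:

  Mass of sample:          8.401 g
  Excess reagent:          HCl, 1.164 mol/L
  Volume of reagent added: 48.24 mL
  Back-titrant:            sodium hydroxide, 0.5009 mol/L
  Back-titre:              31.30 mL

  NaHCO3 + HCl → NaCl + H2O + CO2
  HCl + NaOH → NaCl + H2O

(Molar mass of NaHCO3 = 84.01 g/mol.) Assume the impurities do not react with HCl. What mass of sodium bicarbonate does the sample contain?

n(HCl) added = 0.04824 × 1.164 = 0.05615 mol
n(NaOH) used in back-titration = 0.03130 × 0.5009 = 0.01568 mol
n(HCl) left over = 0.01568 mol (1:1 ratio)
n(HCl) consumed by analyte = 0.05615 − 0.01568 = 0.04047 mol
n(NaHCO3) = 0.04047 mol (1:1 ratio)
mass of NaHCO3 = 0.04047 × 84.01 = 3.400 g

3.400 g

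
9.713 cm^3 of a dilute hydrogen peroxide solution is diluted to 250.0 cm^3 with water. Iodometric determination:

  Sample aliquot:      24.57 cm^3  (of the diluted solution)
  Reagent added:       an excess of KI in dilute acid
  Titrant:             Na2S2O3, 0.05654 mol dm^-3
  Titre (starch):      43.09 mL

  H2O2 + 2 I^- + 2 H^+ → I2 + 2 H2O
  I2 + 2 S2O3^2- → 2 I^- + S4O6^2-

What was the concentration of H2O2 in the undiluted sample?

1.276 mol/L

n(S2O3^2-) = 0.04309 × 0.05654 = 2.436 × 10^-3 mol
n(I2) = n(S2O3^2-)/2 = 1.218 × 10^-3 mol
n(H2O2) in the aliquot = 1.218 × 10^-3 mol (1:1 ratio)
[H2O2]_dilute = 1.218 × 10^-3 / 0.02457 = 0.04958 mol/L
[H2O2]_original = 0.04958 × 250.0/9.713 = 1.276 mol/L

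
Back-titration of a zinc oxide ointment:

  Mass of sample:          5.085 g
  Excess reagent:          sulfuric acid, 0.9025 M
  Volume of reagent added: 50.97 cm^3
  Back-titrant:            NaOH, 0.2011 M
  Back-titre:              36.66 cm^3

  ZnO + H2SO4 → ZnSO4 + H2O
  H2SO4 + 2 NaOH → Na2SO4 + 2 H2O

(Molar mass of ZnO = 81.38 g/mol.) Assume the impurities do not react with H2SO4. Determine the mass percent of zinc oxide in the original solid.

67.72 %

n(H2SO4) added = 0.05097 × 0.9025 = 0.04600 mol
n(NaOH) used in back-titration = 0.03666 × 0.2011 = 7.372 × 10^-3 mol
From the 1:2 ratio, n(H2SO4) left over = 1/2 × 7.372 × 10^-3 = 3.686 × 10^-3 mol
n(H2SO4) consumed by analyte = 0.04600 − 3.686 × 10^-3 = 0.04231 mol
n(ZnO) = 0.04231 mol (1:1 ratio)
mass of ZnO = 0.04231 × 81.38 = 3.444 g
% ZnO = 3.444 / 5.085 × 100 = 67.72 %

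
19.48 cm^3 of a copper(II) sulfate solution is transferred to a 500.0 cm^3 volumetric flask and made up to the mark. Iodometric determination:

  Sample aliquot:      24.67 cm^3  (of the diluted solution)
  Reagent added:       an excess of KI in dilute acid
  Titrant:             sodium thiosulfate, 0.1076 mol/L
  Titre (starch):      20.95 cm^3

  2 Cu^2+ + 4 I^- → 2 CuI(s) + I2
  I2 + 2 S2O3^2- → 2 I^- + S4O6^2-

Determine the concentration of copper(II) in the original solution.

n(S2O3^2-) = 0.02095 × 0.1076 = 2.254 × 10^-3 mol
n(I2) = n(S2O3^2-)/2 = 1.127 × 10^-3 mol
From the 2:1 ratio, n(Cu2+) in the aliquot = 2/1 × 1.127 × 10^-3 = 2.254 × 10^-3 mol
[Cu2+]_dilute = 2.254 × 10^-3 / 0.02467 = 0.09137 mol/L
[Cu2+]_original = 0.09137 × 500.0/19.48 = 2.345 mol/L

2.345 mol/L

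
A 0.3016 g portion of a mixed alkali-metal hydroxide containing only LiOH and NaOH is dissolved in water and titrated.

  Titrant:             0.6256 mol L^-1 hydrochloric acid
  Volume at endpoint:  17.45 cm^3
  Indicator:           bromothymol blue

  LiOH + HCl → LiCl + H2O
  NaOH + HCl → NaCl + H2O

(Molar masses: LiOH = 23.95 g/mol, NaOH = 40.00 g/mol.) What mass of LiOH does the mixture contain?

0.2016 g

n(HCl) = 0.01745 × 0.6256 = 0.01092 mol
Let x = n(LiOH), y = n(NaOH).
Titrant: 1x + 1y = 0.01092;  mass: 23.95x + 40.00y = 0.3016
Solving, x = 8.416 × 10^-3 mol, y = 2.501 × 10^-3 mol
mass of LiOH = 8.416 × 10^-3 × 23.95 = 0.2016 g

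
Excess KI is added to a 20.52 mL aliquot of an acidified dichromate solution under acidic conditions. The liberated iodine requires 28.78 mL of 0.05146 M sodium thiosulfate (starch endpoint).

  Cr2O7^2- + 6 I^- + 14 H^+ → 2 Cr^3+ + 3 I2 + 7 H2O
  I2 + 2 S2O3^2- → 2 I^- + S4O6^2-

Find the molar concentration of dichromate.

0.01203 M

n(S2O3^2-) = 0.02878 × 0.05146 = 1.481 × 10^-3 mol
n(I2) = n(S2O3^2-)/2 = 7.405 × 10^-4 mol
From the 1:3 ratio, n(Cr2O7^2-) in the aliquot = 1/3 × 7.405 × 10^-4 = 2.468 × 10^-4 mol
[Cr2O7^2-] = 2.468 × 10^-4 / 0.02052 = 0.01203 mol/L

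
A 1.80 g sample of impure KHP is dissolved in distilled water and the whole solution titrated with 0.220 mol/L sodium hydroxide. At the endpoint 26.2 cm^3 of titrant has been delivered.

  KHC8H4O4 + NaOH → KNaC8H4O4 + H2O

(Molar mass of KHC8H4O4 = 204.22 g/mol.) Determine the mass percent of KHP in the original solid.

65.4 %

n(NaOH) = 0.0262 L × 0.220 mol/L = 5.76 × 10^-3 mol
n(KHC8H4O4) = 5.76 × 10^-3 mol (1:1 ratio)
mass of KHC8H4O4 = 5.76 × 10^-3 × 204.22 g/mol = 1.18 g
% KHC8H4O4 = 1.18 / 1.80 × 100 = 65.4 %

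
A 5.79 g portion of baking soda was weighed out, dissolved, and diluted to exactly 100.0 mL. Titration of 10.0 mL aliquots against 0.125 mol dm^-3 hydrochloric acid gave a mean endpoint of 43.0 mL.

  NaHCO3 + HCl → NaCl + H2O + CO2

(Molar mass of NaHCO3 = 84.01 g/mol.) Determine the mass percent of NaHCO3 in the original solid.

n(HCl) per titration = 0.0430 × 0.125 = 5.37 × 10^-3 mol
n(NaHCO3) in each aliquot = 5.37 × 10^-3 mol (1:1 ratio)
n(NaHCO3) in the whole flask = 5.37 × 10^-3 × 100.0/10.0 = 0.0537 mol
mass of NaHCO3 = 0.0537 × 84.01 = 4.52 g
% NaHCO3 = 4.52 / 5.79 × 100 = 78.0 %

78.0 %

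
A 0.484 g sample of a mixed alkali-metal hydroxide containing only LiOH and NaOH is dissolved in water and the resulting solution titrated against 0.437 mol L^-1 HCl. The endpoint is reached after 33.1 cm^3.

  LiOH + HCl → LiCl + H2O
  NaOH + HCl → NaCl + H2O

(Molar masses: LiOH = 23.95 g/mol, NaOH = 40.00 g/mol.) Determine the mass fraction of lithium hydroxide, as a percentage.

29.2 %

n(HCl) = 0.0331 × 0.437 = 0.0145 mol
Let x = n(LiOH), y = n(NaOH).
Titrant: 1x + 1y = 0.0145;  mass: 23.95x + 40.00y = 0.484
Solving, x = 5.89 × 10^-3 mol, y = 8.57 × 10^-3 mol
mass of LiOH = 5.89 × 10^-3 × 23.95 = 0.141 g
% LiOH = 0.141 / 0.484 × 100 = 29.2 %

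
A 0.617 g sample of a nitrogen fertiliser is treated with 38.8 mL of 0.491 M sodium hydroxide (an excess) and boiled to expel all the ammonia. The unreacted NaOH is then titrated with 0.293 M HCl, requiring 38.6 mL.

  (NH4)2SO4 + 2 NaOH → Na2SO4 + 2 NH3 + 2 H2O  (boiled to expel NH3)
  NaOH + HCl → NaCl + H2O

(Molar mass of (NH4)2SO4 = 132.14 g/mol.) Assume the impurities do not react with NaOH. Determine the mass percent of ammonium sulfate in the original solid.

n(NaOH) added = 0.0388 × 0.491 = 0.0191 mol
n(HCl) used in back-titration = 0.0386 × 0.293 = 0.0113 mol
n(NaOH) left over = 0.0113 mol (1:1 ratio)
n(NaOH) consumed by analyte = 0.0191 − 0.0113 = 7.74 × 10^-3 mol
From the 1:2 ratio, n((NH4)2SO4) = 1/2 × 7.74 × 10^-3 = 3.87 × 10^-3 mol
mass of (NH4)2SO4 = 3.87 × 10^-3 × 132.14 = 0.511 g
% (NH4)2SO4 = 0.511 / 0.617 × 100 = 82.9 %

82.9 %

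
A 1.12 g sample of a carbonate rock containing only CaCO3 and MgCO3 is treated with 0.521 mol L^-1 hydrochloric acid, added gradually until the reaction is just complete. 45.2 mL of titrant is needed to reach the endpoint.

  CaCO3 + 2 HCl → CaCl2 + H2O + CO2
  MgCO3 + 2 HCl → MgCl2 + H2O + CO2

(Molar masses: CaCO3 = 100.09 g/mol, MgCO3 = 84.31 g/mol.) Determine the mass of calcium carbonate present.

n(HCl) = 0.0452 × 0.521 = 0.0235 mol
Let x = n(CaCO3), y = n(MgCO3).
Titrant: 2x + 2y = 0.0235;  mass: 100.09x + 84.31y = 1.12
Solving, x = 8.07 × 10^-3 mol, y = 3.71 × 10^-3 mol
mass of CaCO3 = 8.07 × 10^-3 × 100.09 = 0.807 g

0.807 g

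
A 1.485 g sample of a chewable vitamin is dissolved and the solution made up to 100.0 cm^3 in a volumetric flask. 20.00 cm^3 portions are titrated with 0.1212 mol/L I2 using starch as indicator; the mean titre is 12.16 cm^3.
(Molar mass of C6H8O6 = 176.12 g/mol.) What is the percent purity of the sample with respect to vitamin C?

87.40 %

C6H8O6 + I2 → C6H6O6 + 2 HI
n(I2) per titration = 0.01216 × 0.1212 = 1.474 × 10^-3 mol
n(C6H8O6) in each aliquot = 1.474 × 10^-3 mol (1:1 ratio)
n(C6H8O6) in the whole flask = 1.474 × 10^-3 × 100.0/20.00 = 7.369 × 10^-3 mol
mass of C6H8O6 = 7.369 × 10^-3 × 176.12 = 1.298 g
% C6H8O6 = 1.298 / 1.485 × 100 = 87.40 %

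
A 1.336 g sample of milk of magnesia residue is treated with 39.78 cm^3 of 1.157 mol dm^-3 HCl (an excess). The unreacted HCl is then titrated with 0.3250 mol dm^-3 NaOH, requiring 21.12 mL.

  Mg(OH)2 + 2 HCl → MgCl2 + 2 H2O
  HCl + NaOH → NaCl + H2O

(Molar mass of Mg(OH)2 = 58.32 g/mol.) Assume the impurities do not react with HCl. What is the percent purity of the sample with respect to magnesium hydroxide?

85.48 %

n(HCl) added = 0.03978 × 1.157 = 0.04603 mol
n(NaOH) used in back-titration = 0.02112 × 0.3250 = 6.864 × 10^-3 mol
n(HCl) left over = 6.864 × 10^-3 mol (1:1 ratio)
n(HCl) consumed by analyte = 0.04603 − 6.864 × 10^-3 = 0.03916 mol
From the 1:2 ratio, n(Mg(OH)2) = 1/2 × 0.03916 = 0.01958 mol
mass of Mg(OH)2 = 0.01958 × 58.32 = 1.142 g
% Mg(OH)2 = 1.142 / 1.336 × 100 = 85.48 %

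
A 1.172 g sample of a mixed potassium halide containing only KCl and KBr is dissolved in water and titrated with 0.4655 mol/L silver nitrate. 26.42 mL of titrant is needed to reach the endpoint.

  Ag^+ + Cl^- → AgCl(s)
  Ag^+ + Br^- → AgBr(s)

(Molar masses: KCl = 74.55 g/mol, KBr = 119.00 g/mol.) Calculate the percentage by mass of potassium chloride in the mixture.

41.72 %

n(AgNO3) = 0.02642 × 0.4655 = 0.01230 mol
Let x = n(KCl), y = n(KBr).
Titrant: 1x + 1y = 0.01230;  mass: 74.55x + 119.00y = 1.172
Solving, x = 6.558 × 10^-3 mol, y = 5.740 × 10^-3 mol
mass of KCl = 6.558 × 10^-3 × 74.55 = 0.4889 g
% KCl = 0.4889 / 1.172 × 100 = 41.72 %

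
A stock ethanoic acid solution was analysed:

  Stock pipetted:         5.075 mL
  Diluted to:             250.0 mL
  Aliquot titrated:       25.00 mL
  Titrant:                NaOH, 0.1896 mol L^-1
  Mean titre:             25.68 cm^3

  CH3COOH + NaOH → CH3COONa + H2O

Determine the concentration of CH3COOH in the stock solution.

9.594 mol/L

n(NaOH) = 0.02568 × 0.1896 = 4.869 × 10^-3 mol
n(CH3COOH) in the aliquot = 4.869 × 10^-3 mol (1:1 ratio)
[CH3COOH]_dilute = 4.869 × 10^-3 / 0.02500 = 0.1948 mol/L
Dilution factor = 250.0 / 5.075 = 49.26
[CH3COOH]_stock = 0.1948 × 49.26 = 9.594 mol/L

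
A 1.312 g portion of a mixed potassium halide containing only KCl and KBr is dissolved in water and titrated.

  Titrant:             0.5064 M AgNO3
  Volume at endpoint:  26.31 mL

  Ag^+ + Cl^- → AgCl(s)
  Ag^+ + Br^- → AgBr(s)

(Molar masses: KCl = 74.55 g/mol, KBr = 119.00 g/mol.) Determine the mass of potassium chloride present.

0.4587 g

n(AgNO3) = 0.02631 × 0.5064 = 0.01332 mol
Let x = n(KCl), y = n(KBr).
Titrant: 1x + 1y = 0.01332;  mass: 74.55x + 119.00y = 1.312
Solving, x = 6.153 × 10^-3 mol, y = 7.171 × 10^-3 mol
mass of KCl = 6.153 × 10^-3 × 74.55 = 0.4587 g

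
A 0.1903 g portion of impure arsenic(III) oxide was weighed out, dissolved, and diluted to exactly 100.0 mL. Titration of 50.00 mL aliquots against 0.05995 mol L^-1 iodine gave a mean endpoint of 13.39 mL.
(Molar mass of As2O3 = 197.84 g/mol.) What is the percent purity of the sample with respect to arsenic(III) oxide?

As2O3 + 2 I2 + 2 H2O → As2O5 + 4 HI
n(I2) per titration = 0.01339 × 0.05995 = 8.027 × 10^-4 mol
From the 1:2 ratio, n(As2O3) in each aliquot = 1/2 × 8.027 × 10^-4 = 4.014 × 10^-4 mol
n(As2O3) in the whole flask = 4.014 × 10^-4 × 100.0/50.00 = 8.027 × 10^-4 mol
mass of As2O3 = 8.027 × 10^-4 × 197.84 = 0.1588 g
% As2O3 = 0.1588 / 0.1903 × 100 = 83.45 %

83.45 %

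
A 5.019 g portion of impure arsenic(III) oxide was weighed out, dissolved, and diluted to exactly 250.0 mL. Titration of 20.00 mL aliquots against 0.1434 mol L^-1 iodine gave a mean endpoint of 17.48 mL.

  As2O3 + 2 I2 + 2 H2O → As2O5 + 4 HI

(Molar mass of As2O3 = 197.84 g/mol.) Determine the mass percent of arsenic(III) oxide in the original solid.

n(I2) per titration = 0.01748 × 0.1434 = 2.507 × 10^-3 mol
From the 1:2 ratio, n(As2O3) in each aliquot = 1/2 × 2.507 × 10^-3 = 1.253 × 10^-3 mol
n(As2O3) in the whole flask = 1.253 × 10^-3 × 250.0/20.00 = 0.01567 mol
mass of As2O3 = 0.01567 × 197.84 = 3.099 g
% As2O3 = 3.099 / 5.019 × 100 = 61.75 %

61.75 %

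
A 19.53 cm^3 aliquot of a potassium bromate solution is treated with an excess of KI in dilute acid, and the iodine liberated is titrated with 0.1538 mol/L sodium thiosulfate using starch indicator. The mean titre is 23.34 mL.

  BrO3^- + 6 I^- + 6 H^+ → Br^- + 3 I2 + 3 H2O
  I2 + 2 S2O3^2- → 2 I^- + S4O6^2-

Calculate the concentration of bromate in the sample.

0.03063 mol/L

n(S2O3^2-) = 0.02334 × 0.1538 = 3.590 × 10^-3 mol
n(I2) = n(S2O3^2-)/2 = 1.795 × 10^-3 mol
From the 1:3 ratio, n(BrO3^-) in the aliquot = 1/3 × 1.795 × 10^-3 = 5.983 × 10^-4 mol
[BrO3^-] = 5.983 × 10^-4 / 0.01953 = 0.03063 mol/L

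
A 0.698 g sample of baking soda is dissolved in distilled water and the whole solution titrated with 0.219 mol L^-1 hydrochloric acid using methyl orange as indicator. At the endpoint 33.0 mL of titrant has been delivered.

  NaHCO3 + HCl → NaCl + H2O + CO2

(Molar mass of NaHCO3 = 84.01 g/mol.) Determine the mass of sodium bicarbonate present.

n(HCl) = 0.0330 L × 0.219 mol/L = 7.23 × 10^-3 mol
n(NaHCO3) = 7.23 × 10^-3 mol (1:1 ratio)
mass of NaHCO3 = 7.23 × 10^-3 × 84.01 g/mol = 0.607 g

0.607 g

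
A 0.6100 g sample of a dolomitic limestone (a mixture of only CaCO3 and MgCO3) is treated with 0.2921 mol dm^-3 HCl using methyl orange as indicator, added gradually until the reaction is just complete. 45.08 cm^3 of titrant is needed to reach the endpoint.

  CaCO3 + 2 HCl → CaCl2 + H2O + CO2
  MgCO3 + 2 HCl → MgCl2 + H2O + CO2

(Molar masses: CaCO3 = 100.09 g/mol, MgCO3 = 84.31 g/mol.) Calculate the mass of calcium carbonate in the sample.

0.3483 g

n(HCl) = 0.04508 × 0.2921 = 0.01317 mol
Let x = n(CaCO3), y = n(MgCO3).
Titrant: 2x + 2y = 0.01317;  mass: 100.09x + 84.31y = 0.6100
Solving, x = 3.480 × 10^-3 mol, y = 3.104 × 10^-3 mol
mass of CaCO3 = 3.480 × 10^-3 × 100.09 = 0.3483 g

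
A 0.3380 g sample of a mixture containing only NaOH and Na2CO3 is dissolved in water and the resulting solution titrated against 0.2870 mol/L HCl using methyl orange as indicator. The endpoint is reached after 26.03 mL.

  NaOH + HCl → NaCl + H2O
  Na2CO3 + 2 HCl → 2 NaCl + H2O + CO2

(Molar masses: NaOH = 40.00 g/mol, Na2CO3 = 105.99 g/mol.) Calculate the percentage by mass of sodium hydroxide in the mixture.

52.73 %

n(HCl) = 0.02603 × 0.2870 = 7.471 × 10^-3 mol
Let x = n(NaOH), y = n(Na2CO3).
Titrant: 1x + 2y = 7.471 × 10^-3;  mass: 40.00x + 105.99y = 0.3380
Solving, x = 4.456 × 10^-3 mol, y = 1.507 × 10^-3 mol
mass of NaOH = 4.456 × 10^-3 × 40.00 = 0.1782 g
% NaOH = 0.1782 / 0.3380 × 100 = 52.73 %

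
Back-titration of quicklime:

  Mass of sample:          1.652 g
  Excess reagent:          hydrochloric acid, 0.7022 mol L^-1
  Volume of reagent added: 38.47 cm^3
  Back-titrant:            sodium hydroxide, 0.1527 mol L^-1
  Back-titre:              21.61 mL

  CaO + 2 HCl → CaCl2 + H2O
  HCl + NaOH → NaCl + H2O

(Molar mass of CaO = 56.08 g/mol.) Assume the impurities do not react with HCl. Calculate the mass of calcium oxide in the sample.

n(HCl) added = 0.03847 × 0.7022 = 0.02701 mol
n(NaOH) used in back-titration = 0.02161 × 0.1527 = 3.300 × 10^-3 mol
n(HCl) left over = 3.300 × 10^-3 mol (1:1 ratio)
n(HCl) consumed by analyte = 0.02701 − 3.300 × 10^-3 = 0.02371 mol
From the 1:2 ratio, n(CaO) = 1/2 × 0.02371 = 0.01186 mol
mass of CaO = 0.01186 × 56.08 = 0.6649 g

0.6649 g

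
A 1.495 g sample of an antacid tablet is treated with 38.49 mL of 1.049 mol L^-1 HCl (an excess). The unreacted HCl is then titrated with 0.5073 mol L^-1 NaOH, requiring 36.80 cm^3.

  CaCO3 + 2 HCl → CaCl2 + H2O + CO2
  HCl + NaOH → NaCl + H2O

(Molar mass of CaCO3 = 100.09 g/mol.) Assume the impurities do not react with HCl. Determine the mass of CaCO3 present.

n(HCl) added = 0.03849 × 1.049 = 0.04038 mol
n(NaOH) used in back-titration = 0.03680 × 0.5073 = 0.01867 mol
n(HCl) left over = 0.01867 mol (1:1 ratio)
n(HCl) consumed by analyte = 0.04038 − 0.01867 = 0.02171 mol
From the 1:2 ratio, n(CaCO3) = 1/2 × 0.02171 = 0.01085 mol
mass of CaCO3 = 0.01085 × 100.09 = 1.086 g

1.086 g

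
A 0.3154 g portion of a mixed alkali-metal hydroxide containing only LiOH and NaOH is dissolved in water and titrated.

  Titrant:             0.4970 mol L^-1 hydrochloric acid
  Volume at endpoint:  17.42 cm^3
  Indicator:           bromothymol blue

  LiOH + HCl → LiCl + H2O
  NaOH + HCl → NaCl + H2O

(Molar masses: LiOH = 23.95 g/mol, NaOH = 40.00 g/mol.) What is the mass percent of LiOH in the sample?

14.62 %

n(HCl) = 0.01742 × 0.4970 = 8.658 × 10^-3 mol
Let x = n(LiOH), y = n(NaOH).
Titrant: 1x + 1y = 8.658 × 10^-3;  mass: 23.95x + 40.00y = 0.3154
Solving, x = 1.926 × 10^-3 mol, y = 6.732 × 10^-3 mol
mass of LiOH = 1.926 × 10^-3 × 23.95 = 0.04612 g
% LiOH = 0.04612 / 0.3154 × 100 = 14.62 %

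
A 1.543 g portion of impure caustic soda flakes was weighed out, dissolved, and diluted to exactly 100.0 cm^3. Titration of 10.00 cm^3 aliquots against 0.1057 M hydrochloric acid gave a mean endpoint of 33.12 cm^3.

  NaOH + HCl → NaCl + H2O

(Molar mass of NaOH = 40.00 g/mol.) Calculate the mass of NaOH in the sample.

1.400 g

n(HCl) per titration = 0.03312 × 0.1057 = 3.501 × 10^-3 mol
n(NaOH) in each aliquot = 3.501 × 10^-3 mol (1:1 ratio)
n(NaOH) in the whole flask = 3.501 × 10^-3 × 100.0/10.00 = 0.03501 mol
mass of NaOH = 0.03501 × 40.00 = 1.400 g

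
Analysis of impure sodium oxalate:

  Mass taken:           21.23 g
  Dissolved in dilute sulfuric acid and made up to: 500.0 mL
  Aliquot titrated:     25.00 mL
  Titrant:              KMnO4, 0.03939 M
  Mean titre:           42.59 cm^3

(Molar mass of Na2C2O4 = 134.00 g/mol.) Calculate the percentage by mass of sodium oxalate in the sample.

2 MnO4^- + 5 C2O4^2- + 16 H^+ → 2 Mn^2+ + 10 CO2 + 8 H2O
n(KMnO4) per titration = 0.04259 × 0.03939 = 1.678 × 10^-3 mol
From the 5:2 ratio, n(Na2C2O4) in each aliquot = 5/2 × 1.678 × 10^-3 = 4.194 × 10^-3 mol
n(Na2C2O4) in the whole flask = 4.194 × 10^-3 × 500.0/25.00 = 0.08388 mol
mass of Na2C2O4 = 0.08388 × 134.00 = 11.24 g
% Na2C2O4 = 11.24 / 21.23 × 100 = 52.94 %

52.94 %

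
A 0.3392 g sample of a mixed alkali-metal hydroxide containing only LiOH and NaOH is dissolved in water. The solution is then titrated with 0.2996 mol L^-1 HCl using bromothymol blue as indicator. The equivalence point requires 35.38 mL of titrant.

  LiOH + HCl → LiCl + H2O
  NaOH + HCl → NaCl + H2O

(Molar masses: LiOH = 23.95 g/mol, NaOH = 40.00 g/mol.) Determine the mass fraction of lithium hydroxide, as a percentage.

37.30 %

n(HCl) = 0.03538 × 0.2996 = 0.01060 mol
Let x = n(LiOH), y = n(NaOH).
Titrant: 1x + 1y = 0.01060;  mass: 23.95x + 40.00y = 0.3392
Solving, x = 5.283 × 10^-3 mol, y = 5.317 × 10^-3 mol
mass of LiOH = 5.283 × 10^-3 × 23.95 = 0.1265 g
% LiOH = 0.1265 / 0.3392 × 100 = 37.30 %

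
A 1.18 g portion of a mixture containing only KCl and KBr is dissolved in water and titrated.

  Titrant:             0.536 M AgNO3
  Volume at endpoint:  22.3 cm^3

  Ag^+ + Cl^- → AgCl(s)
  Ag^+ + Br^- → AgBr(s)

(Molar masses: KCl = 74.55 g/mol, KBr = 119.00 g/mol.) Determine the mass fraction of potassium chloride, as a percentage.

n(AgNO3) = 0.0223 × 0.536 = 0.0120 mol
Let x = n(KCl), y = n(KBr).
Titrant: 1x + 1y = 0.0120;  mass: 74.55x + 119.00y = 1.18
Solving, x = 5.45 × 10^-3 mol, y = 6.50 × 10^-3 mol
mass of KCl = 5.45 × 10^-3 × 74.55 = 0.407 g
% KCl = 0.407 / 1.18 × 100 = 34.5 %

34.5 %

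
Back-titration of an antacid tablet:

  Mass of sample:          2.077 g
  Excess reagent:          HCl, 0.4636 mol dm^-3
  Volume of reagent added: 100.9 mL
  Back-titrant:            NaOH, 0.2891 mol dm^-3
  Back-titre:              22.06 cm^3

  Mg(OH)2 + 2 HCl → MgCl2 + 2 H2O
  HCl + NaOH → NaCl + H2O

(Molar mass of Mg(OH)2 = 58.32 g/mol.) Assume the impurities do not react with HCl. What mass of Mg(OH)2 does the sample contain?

n(HCl) added = 0.1009 × 0.4636 = 0.04678 mol
n(NaOH) used in back-titration = 0.02206 × 0.2891 = 6.378 × 10^-3 mol
n(HCl) left over = 6.378 × 10^-3 mol (1:1 ratio)
n(HCl) consumed by analyte = 0.04678 − 6.378 × 10^-3 = 0.04040 mol
From the 1:2 ratio, n(Mg(OH)2) = 1/2 × 0.04040 = 0.02020 mol
mass of Mg(OH)2 = 0.02020 × 58.32 = 1.178 g

1.178 g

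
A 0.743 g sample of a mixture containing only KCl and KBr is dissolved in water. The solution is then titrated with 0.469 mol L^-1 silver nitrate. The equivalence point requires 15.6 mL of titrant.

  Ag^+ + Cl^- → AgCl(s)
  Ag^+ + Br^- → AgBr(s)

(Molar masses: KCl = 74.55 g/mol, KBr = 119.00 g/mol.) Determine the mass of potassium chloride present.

n(AgNO3) = 0.0156 × 0.469 = 7.32 × 10^-3 mol
Let x = n(KCl), y = n(KBr).
Titrant: 1x + 1y = 7.32 × 10^-3;  mass: 74.55x + 119.00y = 0.743
Solving, x = 2.87 × 10^-3 mol, y = 4.44 × 10^-3 mol
mass of KCl = 2.87 × 10^-3 × 74.55 = 0.214 g

0.214 g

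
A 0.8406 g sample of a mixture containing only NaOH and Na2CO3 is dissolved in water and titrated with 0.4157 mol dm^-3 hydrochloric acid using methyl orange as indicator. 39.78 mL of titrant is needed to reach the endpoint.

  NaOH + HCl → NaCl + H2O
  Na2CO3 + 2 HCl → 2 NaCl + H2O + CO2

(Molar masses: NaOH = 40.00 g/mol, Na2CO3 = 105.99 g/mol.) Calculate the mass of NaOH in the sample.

n(HCl) = 0.03978 × 0.4157 = 0.01654 mol
Let x = n(NaOH), y = n(Na2CO3).
Titrant: 1x + 2y = 0.01654;  mass: 40.00x + 105.99y = 0.8406
Solving, x = 2.751 × 10^-3 mol, y = 6.893 × 10^-3 mol
mass of NaOH = 2.751 × 10^-3 × 40.00 = 0.1101 g

0.1101 g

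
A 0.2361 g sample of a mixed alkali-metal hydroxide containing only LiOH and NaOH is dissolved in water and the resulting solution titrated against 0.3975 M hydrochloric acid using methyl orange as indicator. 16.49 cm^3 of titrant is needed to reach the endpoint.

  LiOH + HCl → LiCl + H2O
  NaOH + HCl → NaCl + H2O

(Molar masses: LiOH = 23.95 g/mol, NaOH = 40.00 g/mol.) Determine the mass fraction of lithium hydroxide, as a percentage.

n(HCl) = 0.01649 × 0.3975 = 6.555 × 10^-3 mol
Let x = n(LiOH), y = n(NaOH).
Titrant: 1x + 1y = 6.555 × 10^-3;  mass: 23.95x + 40.00y = 0.2361
Solving, x = 1.626 × 10^-3 mol, y = 4.929 × 10^-3 mol
mass of LiOH = 1.626 × 10^-3 × 23.95 = 0.03893 g
% LiOH = 0.03893 / 0.2361 × 100 = 16.49 %

16.49 %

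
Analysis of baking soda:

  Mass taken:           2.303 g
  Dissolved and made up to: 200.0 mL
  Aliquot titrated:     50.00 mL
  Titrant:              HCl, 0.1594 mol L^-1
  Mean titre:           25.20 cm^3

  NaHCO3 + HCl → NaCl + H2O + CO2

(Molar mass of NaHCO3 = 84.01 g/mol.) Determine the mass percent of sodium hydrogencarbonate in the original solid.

n(HCl) per titration = 0.02520 × 0.1594 = 4.017 × 10^-3 mol
n(NaHCO3) in each aliquot = 4.017 × 10^-3 mol (1:1 ratio)
n(NaHCO3) in the whole flask = 4.017 × 10^-3 × 200.0/50.00 = 0.01607 mol
mass of NaHCO3 = 0.01607 × 84.01 = 1.350 g
% NaHCO3 = 1.350 / 2.303 × 100 = 58.61 %

58.61 %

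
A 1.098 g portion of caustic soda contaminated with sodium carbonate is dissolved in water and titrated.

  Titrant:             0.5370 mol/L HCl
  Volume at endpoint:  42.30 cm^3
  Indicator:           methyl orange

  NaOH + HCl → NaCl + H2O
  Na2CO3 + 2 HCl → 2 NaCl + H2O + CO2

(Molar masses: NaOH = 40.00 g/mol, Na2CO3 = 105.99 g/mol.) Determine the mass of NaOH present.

0.3256 g

n(HCl) = 0.04230 × 0.5370 = 0.02272 mol
Let x = n(NaOH), y = n(Na2CO3).
Titrant: 1x + 2y = 0.02272;  mass: 40.00x + 105.99y = 1.098
Solving, x = 8.141 × 10^-3 mol, y = 7.287 × 10^-3 mol
mass of NaOH = 8.141 × 10^-3 × 40.00 = 0.3256 g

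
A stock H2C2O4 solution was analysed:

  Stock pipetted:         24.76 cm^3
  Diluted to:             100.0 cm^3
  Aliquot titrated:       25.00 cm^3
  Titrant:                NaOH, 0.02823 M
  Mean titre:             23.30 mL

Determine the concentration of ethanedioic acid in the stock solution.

H2C2O4 + 2 NaOH → Na2C2O4 + 2 H2O
n(NaOH) = 0.02330 × 0.02823 = 6.578 × 10^-4 mol
From the 1:2 ratio, n(H2C2O4) in the aliquot = 1/2 × 6.578 × 10^-4 = 3.289 × 10^-4 mol
[H2C2O4]_dilute = 3.289 × 10^-4 / 0.02500 = 0.01316 mol/L
Dilution factor = 100.0 / 24.76 = 4.039
[H2C2O4]_stock = 0.01316 × 4.039 = 0.05313 mol/L

0.05313 M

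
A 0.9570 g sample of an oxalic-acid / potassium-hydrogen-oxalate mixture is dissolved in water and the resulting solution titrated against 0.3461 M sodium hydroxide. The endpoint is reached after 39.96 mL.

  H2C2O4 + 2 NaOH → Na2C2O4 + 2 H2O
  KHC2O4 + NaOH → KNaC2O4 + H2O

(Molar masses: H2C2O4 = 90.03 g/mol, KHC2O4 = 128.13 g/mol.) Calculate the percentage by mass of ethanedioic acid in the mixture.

46.13 %

n(NaOH) = 0.03996 × 0.3461 = 0.01383 mol
Let x = n(H2C2O4), y = n(KHC2O4).
Titrant: 2x + 1y = 0.01383;  mass: 90.03x + 128.13y = 0.9570
Solving, x = 4.903 × 10^-3 mol, y = 4.024 × 10^-3 mol
mass of H2C2O4 = 4.903 × 10^-3 × 90.03 = 0.4414 g
% H2C2O4 = 0.4414 / 0.9570 × 100 = 46.13 %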